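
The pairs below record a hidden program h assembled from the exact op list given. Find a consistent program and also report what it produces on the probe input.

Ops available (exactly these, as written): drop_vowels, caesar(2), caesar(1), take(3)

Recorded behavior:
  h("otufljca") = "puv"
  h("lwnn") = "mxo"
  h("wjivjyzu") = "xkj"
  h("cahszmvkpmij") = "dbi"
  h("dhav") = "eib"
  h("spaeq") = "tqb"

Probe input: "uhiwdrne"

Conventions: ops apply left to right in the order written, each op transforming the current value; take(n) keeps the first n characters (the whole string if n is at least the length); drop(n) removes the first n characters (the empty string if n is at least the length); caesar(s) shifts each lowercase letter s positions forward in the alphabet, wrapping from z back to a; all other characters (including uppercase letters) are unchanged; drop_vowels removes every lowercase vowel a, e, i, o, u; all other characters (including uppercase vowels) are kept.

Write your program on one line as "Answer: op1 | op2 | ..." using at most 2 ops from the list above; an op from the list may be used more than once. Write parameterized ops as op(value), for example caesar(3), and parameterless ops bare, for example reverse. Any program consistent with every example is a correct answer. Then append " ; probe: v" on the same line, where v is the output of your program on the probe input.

take(3) | caesar(1) ; probe: "vij"

Check, running the answer program on each example:
  "otufljca" -> "otu" -> "puv"
  "lwnn" -> "lwn" -> "mxo"
  "wjivjyzu" -> "wji" -> "xkj"
  "cahszmvkpmij" -> "cah" -> "dbi"
  "dhav" -> "dha" -> "eib"
  "spaeq" -> "spa" -> "tqb"
  probe: "uhiwdrne" -> "uhi" -> "vij"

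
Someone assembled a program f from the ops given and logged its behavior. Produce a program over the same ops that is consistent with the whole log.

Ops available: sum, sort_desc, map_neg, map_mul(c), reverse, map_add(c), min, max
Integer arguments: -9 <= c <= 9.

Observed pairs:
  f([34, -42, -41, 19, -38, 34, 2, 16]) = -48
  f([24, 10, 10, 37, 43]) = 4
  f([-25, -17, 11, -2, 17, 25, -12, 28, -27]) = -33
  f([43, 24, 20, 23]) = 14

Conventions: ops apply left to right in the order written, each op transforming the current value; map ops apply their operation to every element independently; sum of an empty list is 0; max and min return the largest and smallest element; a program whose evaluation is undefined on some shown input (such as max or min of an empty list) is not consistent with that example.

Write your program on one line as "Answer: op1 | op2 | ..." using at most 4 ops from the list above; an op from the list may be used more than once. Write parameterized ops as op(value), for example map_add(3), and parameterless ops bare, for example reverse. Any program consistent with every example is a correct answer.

map_add(-6) | sort_desc | min

Check, running the answer program on each example:
  [34, -42, -41, 19, -38, 34, 2, 16] -> [28, -48, -47, 13, -44, 28, -4, 10] -> [28, 28, 13, 10, -4, -44, -47, -48] -> -48
  [24, 10, 10, 37, 43] -> [18, 4, 4, 31, 37] -> [37, 31, 18, 4, 4] -> 4
  [-25, -17, 11, -2, 17, 25, -12, 28, -27] -> [-31, -23, 5, -8, 11, 19, -18, 22, -33] -> [22, 19, 11, 5, -8, -18, -23, -31, -33] -> -33
  [43, 24, 20, 23] -> [37, 18, 14, 17] -> [37, 18, 17, 14] -> 14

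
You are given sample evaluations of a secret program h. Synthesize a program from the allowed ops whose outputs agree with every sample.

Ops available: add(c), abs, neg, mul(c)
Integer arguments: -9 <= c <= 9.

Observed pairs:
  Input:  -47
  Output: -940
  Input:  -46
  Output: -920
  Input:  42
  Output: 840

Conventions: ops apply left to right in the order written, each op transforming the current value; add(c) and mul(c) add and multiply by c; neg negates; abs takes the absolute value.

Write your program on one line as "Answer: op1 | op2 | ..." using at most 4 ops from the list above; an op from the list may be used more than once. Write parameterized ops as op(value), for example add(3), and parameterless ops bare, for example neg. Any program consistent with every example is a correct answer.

mul(4) | mul(-5) | neg

Check, running the answer program on each example:
  -47 -> -188 -> 940 -> -940
  -46 -> -184 -> 920 -> -920
  42 -> 168 -> -840 -> 840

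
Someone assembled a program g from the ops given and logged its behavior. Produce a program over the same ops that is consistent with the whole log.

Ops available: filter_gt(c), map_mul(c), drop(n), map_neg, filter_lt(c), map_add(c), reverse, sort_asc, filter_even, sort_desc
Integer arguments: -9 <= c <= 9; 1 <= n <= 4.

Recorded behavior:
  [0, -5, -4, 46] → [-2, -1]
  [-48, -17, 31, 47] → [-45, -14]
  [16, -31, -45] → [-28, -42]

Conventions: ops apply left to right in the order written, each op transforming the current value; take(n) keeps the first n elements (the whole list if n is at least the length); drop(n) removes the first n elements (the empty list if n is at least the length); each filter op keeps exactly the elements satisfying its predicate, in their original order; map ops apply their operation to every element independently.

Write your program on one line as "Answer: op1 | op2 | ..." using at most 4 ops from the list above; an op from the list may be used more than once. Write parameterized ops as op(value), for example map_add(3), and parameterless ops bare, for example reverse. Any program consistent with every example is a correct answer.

map_neg | filter_gt(2) | map_add(-3) | map_mul(-1)

Check, running the answer program on each example:
  [0, -5, -4, 46] -> [0, 5, 4, -46] -> [5, 4] -> [2, 1] -> [-2, -1]
  [-48, -17, 31, 47] -> [48, 17, -31, -47] -> [48, 17] -> [45, 14] -> [-45, -14]
  [16, -31, -45] -> [-16, 31, 45] -> [31, 45] -> [28, 42] -> [-28, -42]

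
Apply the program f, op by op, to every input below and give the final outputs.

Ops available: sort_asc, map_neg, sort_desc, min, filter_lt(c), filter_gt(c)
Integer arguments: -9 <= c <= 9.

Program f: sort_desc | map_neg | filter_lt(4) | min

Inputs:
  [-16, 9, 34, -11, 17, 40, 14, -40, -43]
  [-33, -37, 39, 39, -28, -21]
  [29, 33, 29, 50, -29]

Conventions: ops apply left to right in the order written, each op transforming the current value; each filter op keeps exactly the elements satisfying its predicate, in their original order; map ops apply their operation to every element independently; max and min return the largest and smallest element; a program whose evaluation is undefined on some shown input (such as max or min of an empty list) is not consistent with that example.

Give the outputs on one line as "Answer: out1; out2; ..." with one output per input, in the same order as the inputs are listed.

Execution, op by op:
  [-16, 9, 34, -11, 17, 40, 14, -40, -43] -> [40, 34, 17, 14, 9, -11, -16, -40, -43] -> [-40, -34, -17, -14, -9, 11, 16, 40, 43] -> [-40, -34, -17, -14, -9] -> -40
  [-33, -37, 39, 39, -28, -21] -> [39, 39, -21, -28, -33, -37] -> [-39, -39, 21, 28, 33, 37] -> [-39, -39] -> -39
  [29, 33, 29, 50, -29] -> [50, 33, 29, 29, -29] -> [-50, -33, -29, -29, 29] -> [-50, -33, -29, -29] -> -50

-40; -39; -50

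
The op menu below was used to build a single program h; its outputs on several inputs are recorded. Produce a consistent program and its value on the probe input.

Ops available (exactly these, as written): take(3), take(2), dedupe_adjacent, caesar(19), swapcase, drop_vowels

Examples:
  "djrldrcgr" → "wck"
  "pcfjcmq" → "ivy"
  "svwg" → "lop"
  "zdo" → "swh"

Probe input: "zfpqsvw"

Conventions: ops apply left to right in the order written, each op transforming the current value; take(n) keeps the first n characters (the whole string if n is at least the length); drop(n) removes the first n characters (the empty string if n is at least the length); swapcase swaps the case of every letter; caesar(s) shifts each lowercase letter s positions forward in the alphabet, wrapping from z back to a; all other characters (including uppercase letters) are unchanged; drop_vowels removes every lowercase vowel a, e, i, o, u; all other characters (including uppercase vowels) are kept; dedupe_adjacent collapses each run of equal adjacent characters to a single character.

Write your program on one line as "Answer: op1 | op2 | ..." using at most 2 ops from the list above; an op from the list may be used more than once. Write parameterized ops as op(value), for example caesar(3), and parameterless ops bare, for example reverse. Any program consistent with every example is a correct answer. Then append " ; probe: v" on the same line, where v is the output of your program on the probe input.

take(3) | caesar(19) ; probe: "syi"

Check, running the answer program on each example:
  "djrldrcgr" -> "djr" -> "wck"
  "pcfjcmq" -> "pcf" -> "ivy"
  "svwg" -> "svw" -> "lop"
  "zdo" -> "zdo" -> "swh"
  probe: "zfpqsvw" -> "zfp" -> "syi"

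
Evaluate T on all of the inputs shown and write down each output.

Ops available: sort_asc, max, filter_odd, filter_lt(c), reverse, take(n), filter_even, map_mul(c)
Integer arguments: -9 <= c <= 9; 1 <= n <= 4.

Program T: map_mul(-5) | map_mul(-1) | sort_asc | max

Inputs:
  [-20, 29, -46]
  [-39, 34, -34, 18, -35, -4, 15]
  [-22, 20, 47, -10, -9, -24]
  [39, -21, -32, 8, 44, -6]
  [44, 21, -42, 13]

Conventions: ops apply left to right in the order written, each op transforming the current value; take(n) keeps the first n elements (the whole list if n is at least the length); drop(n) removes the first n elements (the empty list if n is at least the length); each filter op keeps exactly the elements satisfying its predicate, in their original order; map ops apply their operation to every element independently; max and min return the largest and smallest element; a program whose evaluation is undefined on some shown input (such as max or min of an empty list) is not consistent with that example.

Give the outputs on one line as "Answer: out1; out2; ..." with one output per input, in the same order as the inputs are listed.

Execution, op by op:
  [-20, 29, -46] -> [100, -145, 230] -> [-100, 145, -230] -> [-230, -100, 145] -> 145
  [-39, 34, -34, 18, -35, -4, 15] -> [195, -170, 170, -90, 175, 20, -75] -> [-195, 170, -170, 90, -175, -20, 75] -> [-195, -175, -170, -20, 75, 90, 170] -> 170
  [-22, 20, 47, -10, -9, -24] -> [110, -100, -235, 50, 45, 120] -> [-110, 100, 235, -50, -45, -120] -> [-120, -110, -50, -45, 100, 235] -> 235
  [39, -21, -32, 8, 44, -6] -> [-195, 105, 160, -40, -220, 30] -> [195, -105, -160, 40, 220, -30] -> [-160, -105, -30, 40, 195, 220] -> 220
  [44, 21, -42, 13] -> [-220, -105, 210, -65] -> [220, 105, -210, 65] -> [-210, 65, 105, 220] -> 220

145; 170; 235; 220; 220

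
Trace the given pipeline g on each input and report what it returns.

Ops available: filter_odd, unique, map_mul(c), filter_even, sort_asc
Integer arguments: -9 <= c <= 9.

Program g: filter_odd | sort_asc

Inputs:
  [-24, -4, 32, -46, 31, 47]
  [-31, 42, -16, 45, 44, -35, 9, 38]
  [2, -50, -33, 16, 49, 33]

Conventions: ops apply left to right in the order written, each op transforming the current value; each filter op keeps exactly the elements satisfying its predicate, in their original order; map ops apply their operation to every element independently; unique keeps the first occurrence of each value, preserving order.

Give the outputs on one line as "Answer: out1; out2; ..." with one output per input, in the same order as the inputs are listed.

Execution, op by op:
  [-24, -4, 32, -46, 31, 47] -> [31, 47] -> [31, 47]
  [-31, 42, -16, 45, 44, -35, 9, 38] -> [-31, 45, -35, 9] -> [-35, -31, 9, 45]
  [2, -50, -33, 16, 49, 33] -> [-33, 49, 33] -> [-33, 33, 49]

[31, 47]; [-35, -31, 9, 45]; [-33, 33, 49]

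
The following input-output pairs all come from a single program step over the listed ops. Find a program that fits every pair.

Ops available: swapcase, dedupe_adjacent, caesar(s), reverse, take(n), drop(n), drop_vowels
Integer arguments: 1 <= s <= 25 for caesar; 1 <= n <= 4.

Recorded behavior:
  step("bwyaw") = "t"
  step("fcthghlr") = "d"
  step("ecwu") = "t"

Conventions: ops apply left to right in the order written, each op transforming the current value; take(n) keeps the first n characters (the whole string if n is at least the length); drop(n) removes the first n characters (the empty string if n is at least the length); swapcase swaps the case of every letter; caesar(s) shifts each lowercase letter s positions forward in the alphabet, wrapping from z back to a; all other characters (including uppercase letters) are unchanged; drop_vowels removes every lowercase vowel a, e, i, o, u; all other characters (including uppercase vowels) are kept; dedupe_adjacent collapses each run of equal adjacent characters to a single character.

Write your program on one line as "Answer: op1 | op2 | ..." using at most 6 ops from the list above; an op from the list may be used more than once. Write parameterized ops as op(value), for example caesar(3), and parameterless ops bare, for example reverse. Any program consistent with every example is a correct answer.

drop_vowels | reverse | caesar(23) | drop_vowels | take(1)

Check, running the answer program on each example:
  "bwyaw" -> "bwyw" -> "wywb" -> "tvty" -> "tvty" -> "t"
  "fcthghlr" -> "fcthghlr" -> "rlhghtcf" -> "oiedeqzc" -> "dqzc" -> "d"
  "ecwu" -> "cw" -> "wc" -> "tz" -> "tz" -> "t"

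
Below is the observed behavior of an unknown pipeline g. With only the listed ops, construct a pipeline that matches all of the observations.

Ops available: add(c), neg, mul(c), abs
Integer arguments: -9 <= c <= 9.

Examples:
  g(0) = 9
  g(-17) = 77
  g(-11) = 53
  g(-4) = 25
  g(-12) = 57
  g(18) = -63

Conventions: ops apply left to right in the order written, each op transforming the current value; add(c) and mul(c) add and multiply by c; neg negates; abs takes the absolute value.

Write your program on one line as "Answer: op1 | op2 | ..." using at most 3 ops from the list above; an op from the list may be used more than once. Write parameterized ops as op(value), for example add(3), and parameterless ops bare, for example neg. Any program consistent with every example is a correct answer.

mul(-4) | add(9)

Check, running the answer program on each example:
  0 -> 0 -> 9
  -17 -> 68 -> 77
  -11 -> 44 -> 53
  -4 -> 16 -> 25
  -12 -> 48 -> 57
  18 -> -72 -> -63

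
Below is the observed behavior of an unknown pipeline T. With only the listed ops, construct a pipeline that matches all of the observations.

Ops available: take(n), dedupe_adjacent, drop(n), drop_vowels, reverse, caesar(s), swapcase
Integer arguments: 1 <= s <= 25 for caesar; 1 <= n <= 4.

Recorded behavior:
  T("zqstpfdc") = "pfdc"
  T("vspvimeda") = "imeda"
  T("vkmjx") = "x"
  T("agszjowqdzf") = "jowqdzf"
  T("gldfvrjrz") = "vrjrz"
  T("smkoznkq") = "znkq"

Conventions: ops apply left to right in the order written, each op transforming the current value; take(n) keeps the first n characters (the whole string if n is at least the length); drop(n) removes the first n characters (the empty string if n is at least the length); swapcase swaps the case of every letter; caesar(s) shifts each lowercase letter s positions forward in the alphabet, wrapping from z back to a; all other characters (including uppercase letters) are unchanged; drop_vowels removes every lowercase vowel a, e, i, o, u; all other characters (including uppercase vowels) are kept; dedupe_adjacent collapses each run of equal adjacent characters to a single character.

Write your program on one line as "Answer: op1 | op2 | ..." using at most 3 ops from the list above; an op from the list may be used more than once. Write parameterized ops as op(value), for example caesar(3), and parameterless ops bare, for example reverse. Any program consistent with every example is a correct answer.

drop(3) | drop(1)

Check, running the answer program on each example:
  "zqstpfdc" -> "tpfdc" -> "pfdc"
  "vspvimeda" -> "vimeda" -> "imeda"
  "vkmjx" -> "jx" -> "x"
  "agszjowqdzf" -> "zjowqdzf" -> "jowqdzf"
  "gldfvrjrz" -> "fvrjrz" -> "vrjrz"
  "smkoznkq" -> "oznkq" -> "znkq"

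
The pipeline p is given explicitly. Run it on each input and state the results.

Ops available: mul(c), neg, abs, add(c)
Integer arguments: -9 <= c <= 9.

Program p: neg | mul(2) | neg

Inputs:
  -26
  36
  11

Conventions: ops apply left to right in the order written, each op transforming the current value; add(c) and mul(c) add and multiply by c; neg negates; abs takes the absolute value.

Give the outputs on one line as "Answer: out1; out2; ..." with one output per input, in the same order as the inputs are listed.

Execution, op by op:
  -26 -> 26 -> 52 -> -52
  36 -> -36 -> -72 -> 72
  11 -> -11 -> -22 -> 22

-52; 72; 22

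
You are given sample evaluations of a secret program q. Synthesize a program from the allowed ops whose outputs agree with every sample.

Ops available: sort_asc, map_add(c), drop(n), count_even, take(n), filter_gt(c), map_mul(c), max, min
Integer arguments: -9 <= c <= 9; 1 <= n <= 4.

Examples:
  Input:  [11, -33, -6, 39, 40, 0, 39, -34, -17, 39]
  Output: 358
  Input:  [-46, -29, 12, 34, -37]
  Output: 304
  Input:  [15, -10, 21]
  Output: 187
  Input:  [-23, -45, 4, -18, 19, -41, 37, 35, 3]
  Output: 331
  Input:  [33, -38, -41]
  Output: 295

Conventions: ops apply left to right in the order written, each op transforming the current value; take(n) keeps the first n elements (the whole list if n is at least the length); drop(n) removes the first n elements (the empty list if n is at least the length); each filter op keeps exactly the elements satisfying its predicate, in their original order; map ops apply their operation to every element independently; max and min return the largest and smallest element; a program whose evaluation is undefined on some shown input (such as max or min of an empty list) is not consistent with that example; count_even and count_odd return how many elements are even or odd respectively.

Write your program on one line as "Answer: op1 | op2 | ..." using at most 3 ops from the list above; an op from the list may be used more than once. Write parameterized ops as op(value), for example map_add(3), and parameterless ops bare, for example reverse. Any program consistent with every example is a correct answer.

map_mul(9) | map_add(-2) | max

Check, running the answer program on each example:
  [11, -33, -6, 39, 40, 0, 39, -34, -17, 39] -> [99, -297, -54, 351, 360, 0, 351, -306, -153, 351] -> [97, -299, -56, 349, 358, -2, 349, -308, -155, 349] -> 358
  [-46, -29, 12, 34, -37] -> [-414, -261, 108, 306, -333] -> [-416, -263, 106, 304, -335] -> 304
  [15, -10, 21] -> [135, -90, 189] -> [133, -92, 187] -> 187
  [-23, -45, 4, -18, 19, -41, 37, 35, 3] -> [-207, -405, 36, -162, 171, -369, 333, 315, 27] -> [-209, -407, 34, -164, 169, -371, 331, 313, 25] -> 331
  [33, -38, -41] -> [297, -342, -369] -> [295, -344, -371] -> 295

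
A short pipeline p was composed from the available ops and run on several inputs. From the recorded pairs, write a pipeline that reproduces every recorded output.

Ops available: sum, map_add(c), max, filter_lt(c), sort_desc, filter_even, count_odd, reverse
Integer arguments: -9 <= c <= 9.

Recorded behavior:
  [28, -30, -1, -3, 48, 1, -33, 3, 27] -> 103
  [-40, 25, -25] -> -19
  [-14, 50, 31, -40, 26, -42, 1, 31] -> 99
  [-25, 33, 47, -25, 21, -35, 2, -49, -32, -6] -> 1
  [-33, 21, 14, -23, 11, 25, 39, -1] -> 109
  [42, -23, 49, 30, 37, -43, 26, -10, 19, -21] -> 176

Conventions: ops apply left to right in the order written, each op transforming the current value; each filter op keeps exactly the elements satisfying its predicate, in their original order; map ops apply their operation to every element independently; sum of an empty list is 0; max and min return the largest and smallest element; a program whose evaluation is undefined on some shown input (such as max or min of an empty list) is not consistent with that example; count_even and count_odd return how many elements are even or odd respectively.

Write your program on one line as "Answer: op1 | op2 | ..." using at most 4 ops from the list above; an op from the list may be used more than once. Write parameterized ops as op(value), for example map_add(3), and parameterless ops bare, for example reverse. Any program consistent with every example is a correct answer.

sort_desc | map_add(7) | sum

Check, running the answer program on each example:
  [28, -30, -1, -3, 48, 1, -33, 3, 27] -> [48, 28, 27, 3, 1, -1, -3, -30, -33] -> [55, 35, 34, 10, 8, 6, 4, -23, -26] -> 103
  [-40, 25, -25] -> [25, -25, -40] -> [32, -18, -33] -> -19
  [-14, 50, 31, -40, 26, -42, 1, 31] -> [50, 31, 31, 26, 1, -14, -40, -42] -> [57, 38, 38, 33, 8, -7, -33, -35] -> 99
  [-25, 33, 47, -25, 21, -35, 2, -49, -32, -6] -> [47, 33, 21, 2, -6, -25, -25, -32, -35, -49] -> [54, 40, 28, 9, 1, -18, -18, -25, -28, -42] -> 1
  [-33, 21, 14, -23, 11, 25, 39, -1] -> [39, 25, 21, 14, 11, -1, -23, -33] -> [46, 32, 28, 21, 18, 6, -16, -26] -> 109
  [42, -23, 49, 30, 37, -43, 26, -10, 19, -21] -> [49, 42, 37, 30, 26, 19, -10, -21, -23, -43] -> [56, 49, 44, 37, 33, 26, -3, -14, -16, -36] -> 176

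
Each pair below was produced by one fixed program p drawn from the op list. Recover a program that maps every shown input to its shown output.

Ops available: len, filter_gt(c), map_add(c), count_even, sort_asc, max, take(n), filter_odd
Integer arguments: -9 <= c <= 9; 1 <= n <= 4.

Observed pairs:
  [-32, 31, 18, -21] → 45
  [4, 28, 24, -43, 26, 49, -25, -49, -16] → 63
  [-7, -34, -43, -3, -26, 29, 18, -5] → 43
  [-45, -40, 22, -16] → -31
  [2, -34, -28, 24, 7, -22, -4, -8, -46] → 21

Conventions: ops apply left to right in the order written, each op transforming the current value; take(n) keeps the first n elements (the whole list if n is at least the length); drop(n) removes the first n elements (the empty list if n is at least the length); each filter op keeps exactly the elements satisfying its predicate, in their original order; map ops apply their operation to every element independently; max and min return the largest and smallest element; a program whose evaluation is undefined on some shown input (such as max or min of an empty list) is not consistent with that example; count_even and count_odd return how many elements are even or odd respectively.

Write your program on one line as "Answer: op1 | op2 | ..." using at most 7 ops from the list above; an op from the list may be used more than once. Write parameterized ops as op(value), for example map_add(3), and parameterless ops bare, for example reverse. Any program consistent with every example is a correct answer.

map_add(2) | map_add(7) | map_add(3) | filter_odd | map_add(2) | max

Check, running the answer program on each example:
  [-32, 31, 18, -21] -> [-30, 33, 20, -19] -> [-23, 40, 27, -12] -> [-20, 43, 30, -9] -> [43, -9] -> [45, -7] -> 45
  [4, 28, 24, -43, 26, 49, -25, -49, -16] -> [6, 30, 26, -41, 28, 51, -23, -47, -14] -> [13, 37, 33, -34, 35, 58, -16, -40, -7] -> [16, 40, 36, -31, 38, 61, -13, -37, -4] -> [-31, 61, -13, -37] -> [-29, 63, -11, -35] -> 63
  [-7, -34, -43, -3, -26, 29, 18, -5] -> [-5, -32, -41, -1, -24, 31, 20, -3] -> [2, -25, -34, 6, -17, 38, 27, 4] -> [5, -22, -31, 9, -14, 41, 30, 7] -> [5, -31, 9, 41, 7] -> [7, -29, 11, 43, 9] -> 43
  [-45, -40, 22, -16] -> [-43, -38, 24, -14] -> [-36, -31, 31, -7] -> [-33, -28, 34, -4] -> [-33] -> [-31] -> -31
  [2, -34, -28, 24, 7, -22, -4, -8, -46] -> [4, -32, -26, 26, 9, -20, -2, -6, -44] -> [11, -25, -19, 33, 16, -13, 5, 1, -37] -> [14, -22, -16, 36, 19, -10, 8, 4, -34] -> [19] -> [21] -> 21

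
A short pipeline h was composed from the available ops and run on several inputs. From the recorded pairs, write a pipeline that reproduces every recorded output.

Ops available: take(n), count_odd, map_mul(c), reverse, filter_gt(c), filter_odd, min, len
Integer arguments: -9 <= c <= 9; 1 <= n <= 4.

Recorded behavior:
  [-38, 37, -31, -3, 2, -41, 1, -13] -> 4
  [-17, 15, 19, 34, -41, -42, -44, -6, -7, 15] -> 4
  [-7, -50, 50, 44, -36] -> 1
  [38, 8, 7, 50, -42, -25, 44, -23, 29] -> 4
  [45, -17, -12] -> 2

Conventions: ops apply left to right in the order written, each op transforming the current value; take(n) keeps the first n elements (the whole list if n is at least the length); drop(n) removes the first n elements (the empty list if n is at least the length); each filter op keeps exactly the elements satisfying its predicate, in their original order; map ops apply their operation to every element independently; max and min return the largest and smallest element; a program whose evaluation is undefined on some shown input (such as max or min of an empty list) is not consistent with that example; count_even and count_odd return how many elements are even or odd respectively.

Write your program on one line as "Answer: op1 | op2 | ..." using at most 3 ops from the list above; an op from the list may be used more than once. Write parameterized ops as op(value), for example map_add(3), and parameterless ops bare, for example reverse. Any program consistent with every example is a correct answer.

filter_odd | take(4) | len

Check, running the answer program on each example:
  [-38, 37, -31, -3, 2, -41, 1, -13] -> [37, -31, -3, -41, 1, -13] -> [37, -31, -3, -41] -> 4
  [-17, 15, 19, 34, -41, -42, -44, -6, -7, 15] -> [-17, 15, 19, -41, -7, 15] -> [-17, 15, 19, -41] -> 4
  [-7, -50, 50, 44, -36] -> [-7] -> [-7] -> 1
  [38, 8, 7, 50, -42, -25, 44, -23, 29] -> [7, -25, -23, 29] -> [7, -25, -23, 29] -> 4
  [45, -17, -12] -> [45, -17] -> [45, -17] -> 2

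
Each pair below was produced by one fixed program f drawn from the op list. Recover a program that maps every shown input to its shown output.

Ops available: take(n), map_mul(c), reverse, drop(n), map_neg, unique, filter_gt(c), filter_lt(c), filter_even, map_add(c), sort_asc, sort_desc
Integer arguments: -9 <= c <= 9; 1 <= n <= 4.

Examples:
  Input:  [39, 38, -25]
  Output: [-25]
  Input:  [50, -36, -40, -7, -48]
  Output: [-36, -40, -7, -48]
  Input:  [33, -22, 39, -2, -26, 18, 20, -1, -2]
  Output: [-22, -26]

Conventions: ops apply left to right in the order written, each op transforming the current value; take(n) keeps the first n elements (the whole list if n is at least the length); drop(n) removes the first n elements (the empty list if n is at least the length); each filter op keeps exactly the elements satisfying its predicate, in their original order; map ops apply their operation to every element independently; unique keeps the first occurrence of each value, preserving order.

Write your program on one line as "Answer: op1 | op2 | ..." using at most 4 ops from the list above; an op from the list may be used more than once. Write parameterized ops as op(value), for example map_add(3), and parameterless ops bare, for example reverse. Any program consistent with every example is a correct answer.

drop(1) | map_neg | filter_gt(4) | map_neg

Check, running the answer program on each example:
  [39, 38, -25] -> [38, -25] -> [-38, 25] -> [25] -> [-25]
  [50, -36, -40, -7, -48] -> [-36, -40, -7, -48] -> [36, 40, 7, 48] -> [36, 40, 7, 48] -> [-36, -40, -7, -48]
  [33, -22, 39, -2, -26, 18, 20, -1, -2] -> [-22, 39, -2, -26, 18, 20, -1, -2] -> [22, -39, 2, 26, -18, -20, 1, 2] -> [22, 26] -> [-22, -26]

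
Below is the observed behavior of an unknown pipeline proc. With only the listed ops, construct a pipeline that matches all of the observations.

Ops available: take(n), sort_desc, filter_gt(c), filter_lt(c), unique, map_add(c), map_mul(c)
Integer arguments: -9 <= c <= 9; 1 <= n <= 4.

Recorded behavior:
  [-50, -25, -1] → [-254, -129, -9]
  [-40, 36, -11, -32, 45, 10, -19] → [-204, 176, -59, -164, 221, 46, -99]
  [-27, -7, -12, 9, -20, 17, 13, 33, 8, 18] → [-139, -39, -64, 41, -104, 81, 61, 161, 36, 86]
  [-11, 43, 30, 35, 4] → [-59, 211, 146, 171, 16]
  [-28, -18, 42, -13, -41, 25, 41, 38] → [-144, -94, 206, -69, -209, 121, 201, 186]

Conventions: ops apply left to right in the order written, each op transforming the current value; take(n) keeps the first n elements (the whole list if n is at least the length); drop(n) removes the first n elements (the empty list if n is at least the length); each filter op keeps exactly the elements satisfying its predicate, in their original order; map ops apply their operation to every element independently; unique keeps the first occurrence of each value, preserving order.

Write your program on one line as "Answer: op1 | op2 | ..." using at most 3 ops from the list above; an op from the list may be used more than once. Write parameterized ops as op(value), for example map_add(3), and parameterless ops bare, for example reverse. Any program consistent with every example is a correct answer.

map_mul(5) | map_add(3) | map_add(-7)

Check, running the answer program on each example:
  [-50, -25, -1] -> [-250, -125, -5] -> [-247, -122, -2] -> [-254, -129, -9]
  [-40, 36, -11, -32, 45, 10, -19] -> [-200, 180, -55, -160, 225, 50, -95] -> [-197, 183, -52, -157, 228, 53, -92] -> [-204, 176, -59, -164, 221, 46, -99]
  [-27, -7, -12, 9, -20, 17, 13, 33, 8, 18] -> [-135, -35, -60, 45, -100, 85, 65, 165, 40, 90] -> [-132, -32, -57, 48, -97, 88, 68, 168, 43, 93] -> [-139, -39, -64, 41, -104, 81, 61, 161, 36, 86]
  [-11, 43, 30, 35, 4] -> [-55, 215, 150, 175, 20] -> [-52, 218, 153, 178, 23] -> [-59, 211, 146, 171, 16]
  [-28, -18, 42, -13, -41, 25, 41, 38] -> [-140, -90, 210, -65, -205, 125, 205, 190] -> [-137, -87, 213, -62, -202, 128, 208, 193] -> [-144, -94, 206, -69, -209, 121, 201, 186]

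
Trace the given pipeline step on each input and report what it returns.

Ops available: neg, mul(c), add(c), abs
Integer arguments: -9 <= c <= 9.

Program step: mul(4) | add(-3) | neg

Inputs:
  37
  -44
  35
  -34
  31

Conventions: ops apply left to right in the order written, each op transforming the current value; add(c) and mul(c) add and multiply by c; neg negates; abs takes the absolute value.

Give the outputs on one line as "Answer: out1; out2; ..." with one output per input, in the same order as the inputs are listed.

-145; 179; -137; 139; -121

Execution, op by op:
  37 -> 148 -> 145 -> -145
  -44 -> -176 -> -179 -> 179
  35 -> 140 -> 137 -> -137
  -34 -> -136 -> -139 -> 139
  31 -> 124 -> 121 -> -121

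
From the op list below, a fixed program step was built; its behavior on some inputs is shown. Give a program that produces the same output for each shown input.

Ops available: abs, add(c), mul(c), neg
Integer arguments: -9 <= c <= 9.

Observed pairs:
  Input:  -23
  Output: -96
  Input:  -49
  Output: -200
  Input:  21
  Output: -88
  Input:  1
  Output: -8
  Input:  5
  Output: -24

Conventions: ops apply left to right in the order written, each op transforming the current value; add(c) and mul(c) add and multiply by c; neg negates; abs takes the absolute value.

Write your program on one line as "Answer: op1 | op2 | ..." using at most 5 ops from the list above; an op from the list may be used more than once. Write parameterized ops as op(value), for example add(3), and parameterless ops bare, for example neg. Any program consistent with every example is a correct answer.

neg | abs | add(1) | mul(-2) | mul(2)

Check, running the answer program on each example:
  -23 -> 23 -> 23 -> 24 -> -48 -> -96
  -49 -> 49 -> 49 -> 50 -> -100 -> -200
  21 -> -21 -> 21 -> 22 -> -44 -> -88
  1 -> -1 -> 1 -> 2 -> -4 -> -8
  5 -> -5 -> 5 -> 6 -> -12 -> -24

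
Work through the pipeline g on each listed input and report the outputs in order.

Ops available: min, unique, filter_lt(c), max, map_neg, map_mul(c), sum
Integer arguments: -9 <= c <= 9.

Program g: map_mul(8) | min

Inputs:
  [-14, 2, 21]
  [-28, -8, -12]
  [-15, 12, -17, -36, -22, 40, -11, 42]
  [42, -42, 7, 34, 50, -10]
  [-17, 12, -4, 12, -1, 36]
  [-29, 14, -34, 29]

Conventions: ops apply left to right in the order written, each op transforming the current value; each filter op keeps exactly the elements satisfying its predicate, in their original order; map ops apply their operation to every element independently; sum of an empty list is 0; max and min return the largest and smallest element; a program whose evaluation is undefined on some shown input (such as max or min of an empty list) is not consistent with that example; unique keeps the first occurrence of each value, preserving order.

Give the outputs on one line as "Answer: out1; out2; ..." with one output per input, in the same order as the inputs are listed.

-112; -224; -288; -336; -136; -272

Execution, op by op:
  [-14, 2, 21] -> [-112, 16, 168] -> -112
  [-28, -8, -12] -> [-224, -64, -96] -> -224
  [-15, 12, -17, -36, -22, 40, -11, 42] -> [-120, 96, -136, -288, -176, 320, -88, 336] -> -288
  [42, -42, 7, 34, 50, -10] -> [336, -336, 56, 272, 400, -80] -> -336
  [-17, 12, -4, 12, -1, 36] -> [-136, 96, -32, 96, -8, 288] -> -136
  [-29, 14, -34, 29] -> [-232, 112, -272, 232] -> -272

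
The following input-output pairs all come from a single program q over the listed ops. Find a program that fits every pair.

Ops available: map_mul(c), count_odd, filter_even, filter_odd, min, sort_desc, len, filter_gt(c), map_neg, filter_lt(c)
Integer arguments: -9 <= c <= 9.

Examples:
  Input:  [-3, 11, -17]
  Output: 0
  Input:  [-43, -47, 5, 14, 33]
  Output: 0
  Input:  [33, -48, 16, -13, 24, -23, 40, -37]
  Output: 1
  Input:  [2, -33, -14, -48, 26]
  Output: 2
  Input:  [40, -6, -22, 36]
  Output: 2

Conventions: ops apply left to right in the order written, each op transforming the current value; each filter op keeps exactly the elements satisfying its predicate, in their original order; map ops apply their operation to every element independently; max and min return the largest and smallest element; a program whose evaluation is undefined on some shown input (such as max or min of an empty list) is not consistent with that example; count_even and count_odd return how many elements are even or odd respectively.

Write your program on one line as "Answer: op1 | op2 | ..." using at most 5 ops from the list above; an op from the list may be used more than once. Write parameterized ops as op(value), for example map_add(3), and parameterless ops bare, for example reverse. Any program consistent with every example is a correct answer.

sort_desc | filter_even | filter_lt(2) | len

Check, running the answer program on each example:
  [-3, 11, -17] -> [11, -3, -17] -> [] -> [] -> 0
  [-43, -47, 5, 14, 33] -> [33, 14, 5, -43, -47] -> [14] -> [] -> 0
  [33, -48, 16, -13, 24, -23, 40, -37] -> [40, 33, 24, 16, -13, -23, -37, -48] -> [40, 24, 16, -48] -> [-48] -> 1
  [2, -33, -14, -48, 26] -> [26, 2, -14, -33, -48] -> [26, 2, -14, -48] -> [-14, -48] -> 2
  [40, -6, -22, 36] -> [40, 36, -6, -22] -> [40, 36, -6, -22] -> [-6, -22] -> 2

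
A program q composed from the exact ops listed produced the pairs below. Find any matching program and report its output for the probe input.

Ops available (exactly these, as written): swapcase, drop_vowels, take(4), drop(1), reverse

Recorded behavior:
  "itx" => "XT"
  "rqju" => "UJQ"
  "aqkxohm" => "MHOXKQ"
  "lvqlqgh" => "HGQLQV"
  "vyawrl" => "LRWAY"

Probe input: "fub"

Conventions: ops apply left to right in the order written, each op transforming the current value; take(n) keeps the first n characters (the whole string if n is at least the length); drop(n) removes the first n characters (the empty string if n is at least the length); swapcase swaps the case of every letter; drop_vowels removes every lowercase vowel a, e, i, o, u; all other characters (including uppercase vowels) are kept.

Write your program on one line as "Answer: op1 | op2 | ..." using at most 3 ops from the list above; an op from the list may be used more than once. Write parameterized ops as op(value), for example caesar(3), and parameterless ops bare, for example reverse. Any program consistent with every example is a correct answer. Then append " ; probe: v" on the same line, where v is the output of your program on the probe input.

swapcase | drop(1) | reverse ; probe: "BU"

Check, running the answer program on each example:
  "itx" -> "ITX" -> "TX" -> "XT"
  "rqju" -> "RQJU" -> "QJU" -> "UJQ"
  "aqkxohm" -> "AQKXOHM" -> "QKXOHM" -> "MHOXKQ"
  "lvqlqgh" -> "LVQLQGH" -> "VQLQGH" -> "HGQLQV"
  "vyawrl" -> "VYAWRL" -> "YAWRL" -> "LRWAY"
  probe: "fub" -> "FUB" -> "UB" -> "BU"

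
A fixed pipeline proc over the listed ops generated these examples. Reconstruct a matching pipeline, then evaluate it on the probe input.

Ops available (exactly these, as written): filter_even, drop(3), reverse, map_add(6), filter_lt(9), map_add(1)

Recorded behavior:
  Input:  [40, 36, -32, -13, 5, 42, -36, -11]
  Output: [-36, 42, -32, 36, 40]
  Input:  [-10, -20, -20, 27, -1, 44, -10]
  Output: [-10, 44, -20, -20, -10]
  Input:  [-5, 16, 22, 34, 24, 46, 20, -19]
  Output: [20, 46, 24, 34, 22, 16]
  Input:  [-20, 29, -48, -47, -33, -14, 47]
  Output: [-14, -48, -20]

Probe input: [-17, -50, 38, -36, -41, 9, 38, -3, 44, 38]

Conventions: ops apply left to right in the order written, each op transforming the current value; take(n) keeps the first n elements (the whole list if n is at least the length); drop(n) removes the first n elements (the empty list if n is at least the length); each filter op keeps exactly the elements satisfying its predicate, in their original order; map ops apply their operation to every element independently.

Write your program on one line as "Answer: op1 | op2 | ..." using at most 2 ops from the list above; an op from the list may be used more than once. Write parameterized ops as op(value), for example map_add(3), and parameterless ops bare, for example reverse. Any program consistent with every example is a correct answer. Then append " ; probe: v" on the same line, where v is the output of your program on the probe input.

reverse | filter_even ; probe: [38, 44, 38, -36, 38, -50]

Check, running the answer program on each example:
  [40, 36, -32, -13, 5, 42, -36, -11] -> [-11, -36, 42, 5, -13, -32, 36, 40] -> [-36, 42, -32, 36, 40]
  [-10, -20, -20, 27, -1, 44, -10] -> [-10, 44, -1, 27, -20, -20, -10] -> [-10, 44, -20, -20, -10]
  [-5, 16, 22, 34, 24, 46, 20, -19] -> [-19, 20, 46, 24, 34, 22, 16, -5] -> [20, 46, 24, 34, 22, 16]
  [-20, 29, -48, -47, -33, -14, 47] -> [47, -14, -33, -47, -48, 29, -20] -> [-14, -48, -20]
  probe: [-17, -50, 38, -36, -41, 9, 38, -3, 44, 38] -> [38, 44, -3, 38, 9, -41, -36, 38, -50, -17] -> [38, 44, 38, -36, 38, -50]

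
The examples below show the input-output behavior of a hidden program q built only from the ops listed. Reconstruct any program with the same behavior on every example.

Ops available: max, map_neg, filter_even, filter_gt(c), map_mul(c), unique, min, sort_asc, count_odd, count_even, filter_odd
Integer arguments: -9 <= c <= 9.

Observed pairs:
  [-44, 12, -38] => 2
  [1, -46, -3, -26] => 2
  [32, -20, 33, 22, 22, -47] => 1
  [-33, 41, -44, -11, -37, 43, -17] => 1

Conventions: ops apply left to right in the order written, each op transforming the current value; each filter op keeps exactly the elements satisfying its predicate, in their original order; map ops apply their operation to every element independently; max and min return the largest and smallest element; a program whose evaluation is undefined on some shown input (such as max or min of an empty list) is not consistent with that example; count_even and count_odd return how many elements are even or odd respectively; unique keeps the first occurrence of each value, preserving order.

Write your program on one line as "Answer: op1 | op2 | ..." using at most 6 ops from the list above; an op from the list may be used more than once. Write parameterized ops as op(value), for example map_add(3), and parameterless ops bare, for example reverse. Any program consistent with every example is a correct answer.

map_neg | filter_gt(3) | map_mul(7) | sort_asc | map_neg | count_even

Check, running the answer program on each example:
  [-44, 12, -38] -> [44, -12, 38] -> [44, 38] -> [308, 266] -> [266, 308] -> [-266, -308] -> 2
  [1, -46, -3, -26] -> [-1, 46, 3, 26] -> [46, 26] -> [322, 182] -> [182, 322] -> [-182, -322] -> 2
  [32, -20, 33, 22, 22, -47] -> [-32, 20, -33, -22, -22, 47] -> [20, 47] -> [140, 329] -> [140, 329] -> [-140, -329] -> 1
  [-33, 41, -44, -11, -37, 43, -17] -> [33, -41, 44, 11, 37, -43, 17] -> [33, 44, 11, 37, 17] -> [231, 308, 77, 259, 119] -> [77, 119, 231, 259, 308] -> [-77, -119, -231, -259, -308] -> 1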